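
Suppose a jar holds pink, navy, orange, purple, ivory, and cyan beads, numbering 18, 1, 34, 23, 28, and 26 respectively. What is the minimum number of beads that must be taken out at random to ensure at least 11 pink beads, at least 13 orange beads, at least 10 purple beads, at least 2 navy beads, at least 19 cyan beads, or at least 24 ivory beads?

74

Each of the 6 colors has its own threshold; avoid all of them simultaneously.
The worst case stops just short of every target: 10 pink, 1 navy, 12 orange, 9 purple, 23 ivory, 18 cyan — 10 + 1 + 12 + 9 + 23 + 18 = 73 beads.
One more bead must push some color to its target, so 73 + 1 = 74.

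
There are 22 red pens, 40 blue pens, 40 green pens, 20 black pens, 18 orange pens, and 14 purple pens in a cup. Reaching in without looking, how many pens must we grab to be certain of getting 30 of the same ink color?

133

In the worst case we take at most 29 of each ink color, but all 22 red, all 20 black, all 18 orange, and all 14 purple (fewer than 29), giving 22 + 29 + 29 + 20 + 18 + 14 = 132.
One more pen then forces some ink color to 30, so 132 + 1 = 133.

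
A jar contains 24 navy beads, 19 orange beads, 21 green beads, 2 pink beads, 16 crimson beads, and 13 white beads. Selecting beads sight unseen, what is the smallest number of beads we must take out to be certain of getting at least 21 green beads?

95

To avoid green beads as long as possible, exhaust the other 5 colors first.
The worst case draws every non-green bead first: 24 + 19 + 2 + 16 + 13 = 74.
The next 21 draws are then forced to be green, giving 74 + 21 = 95.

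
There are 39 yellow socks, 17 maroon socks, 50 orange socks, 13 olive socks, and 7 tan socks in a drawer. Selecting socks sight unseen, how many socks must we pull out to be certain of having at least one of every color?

120

The hardest color to obtain is tan: we could draw every other sock first — 126 − 7 = 119 socks — without a single tan one.
The next draw must be tan, so 119 + 1 = 120.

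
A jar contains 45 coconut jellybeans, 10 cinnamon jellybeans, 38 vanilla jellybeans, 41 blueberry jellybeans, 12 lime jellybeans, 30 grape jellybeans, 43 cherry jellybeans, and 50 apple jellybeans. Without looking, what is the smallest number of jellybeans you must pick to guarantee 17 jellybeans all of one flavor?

In the worst case we take at most 16 of each flavor, but all 10 cinnamon and all 12 lime (fewer than 16), giving 16 + 10 + 16 + 16 + 12 + 16 + 16 + 16 = 118.
One more jellybean then forces some flavor to 17, so 118 + 1 = 119.

119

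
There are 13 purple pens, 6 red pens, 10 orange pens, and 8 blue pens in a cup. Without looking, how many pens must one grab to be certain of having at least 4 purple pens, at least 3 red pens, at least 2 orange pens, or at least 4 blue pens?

10

Each of the 4 ink colors has its own threshold; avoid all of them simultaneously.
The worst case stops just short of every target: 3 purple, 2 red, 1 orange, 3 blue — 3 + 2 + 1 + 3 = 9 pens.
One more pen must push some ink color to its target, so 9 + 1 = 10.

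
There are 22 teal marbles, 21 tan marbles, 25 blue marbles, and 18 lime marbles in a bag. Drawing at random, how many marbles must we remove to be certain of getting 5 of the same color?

The worst case takes 4 marbles of each color without reaching 5 of any: 4 × 4 = 16.
The next marble must bring some color to 5, so 16 + 1 = 17.

17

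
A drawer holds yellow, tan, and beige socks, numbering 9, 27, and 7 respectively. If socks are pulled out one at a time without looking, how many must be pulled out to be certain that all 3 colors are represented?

The hardest color to obtain is beige: we could draw every other sock first — 43 − 7 = 36 socks — without a single beige one.
The next draw must be beige, so 36 + 1 = 37.

37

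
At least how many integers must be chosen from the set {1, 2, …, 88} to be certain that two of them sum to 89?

45

Partition {1, …, 88} into 44 pairs: {1,88}, {2,87}, …, {44,45}.
Choosing 44 integers — say the integers 1 through 44 — takes one from each pair and avoids the property.
Choosing 45 forces two into the same pair by pigeonhole, and those sum to 89. So 45.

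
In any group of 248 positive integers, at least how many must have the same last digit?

There are 10 possible last digits, which serve as the pigeonholes.
If each of the 10 possible last digits held at most 24, the total would be at most 10 × 24 = 240 < 248, a contradiction.
So at least one holds ⌈248/10⌉ = 25.

25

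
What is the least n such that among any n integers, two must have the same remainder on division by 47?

Two integers differ by a multiple of 47 exactly when they share a remainder mod 47.
There are 47 residue classes mod 47, so 47 integers can all lie in distinct classes.
One more integer must repeat a residue, giving a difference divisible by 47. So n = 47 + 1 = 48.

48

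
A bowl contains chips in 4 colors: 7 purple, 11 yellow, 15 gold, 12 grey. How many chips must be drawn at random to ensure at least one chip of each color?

The hardest color to obtain is purple: we could draw every other chip first — 45 − 7 = 38 chips — without a single purple one.
The next draw must be purple, so 38 + 1 = 39.

39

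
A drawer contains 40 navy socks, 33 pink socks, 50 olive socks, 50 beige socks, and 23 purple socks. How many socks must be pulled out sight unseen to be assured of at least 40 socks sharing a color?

174

Treat the 5 colors as pigeonholes.
In the worst case we take at most 39 of each color, but all 33 pink and all 23 purple (fewer than 39), giving 39 + 33 + 39 + 39 + 23 = 173.
One more sock then forces some color to 40, so 173 + 1 = 174.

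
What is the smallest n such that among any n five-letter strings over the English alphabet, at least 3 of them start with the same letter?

There are 26 possible first letters acting as pigeonholes.
With 26 × 2 = 52 five-letter strings over the English alphabet we could place exactly 2 in each, with no class reaching 3.
One more forces some class to hold 3, so 52 + 1 = 53.

53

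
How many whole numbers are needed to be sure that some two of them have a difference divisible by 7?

Two integers differ by a multiple of 7 exactly when they share a remainder mod 7.
There are 7 residue classes mod 7, so 7 integers can all lie in distinct classes.
One more integer must repeat a residue, giving a difference divisible by 7. So n = 7 + 1 = 8.

8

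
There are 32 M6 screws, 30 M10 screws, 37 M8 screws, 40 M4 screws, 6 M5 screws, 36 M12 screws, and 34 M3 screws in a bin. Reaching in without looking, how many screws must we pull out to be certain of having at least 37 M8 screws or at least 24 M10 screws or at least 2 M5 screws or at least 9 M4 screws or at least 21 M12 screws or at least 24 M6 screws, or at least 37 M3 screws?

146

The worst case stops just short of every target: 23 M6, 23 M10, 36 M8, 8 M4, 1 M5, 20 M12, all 34 M3 — 23 + 23 + 36 + 8 + 1 + 20 + 34 = 145 screws.
One more screw must push some size to its target, so 145 + 1 = 146.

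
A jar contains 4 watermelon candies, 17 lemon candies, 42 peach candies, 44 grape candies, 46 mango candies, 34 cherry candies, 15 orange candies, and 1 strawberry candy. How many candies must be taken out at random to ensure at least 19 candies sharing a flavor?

In the worst case we take at most 18 of each flavor, but all 4 watermelon, all 17 lemon, all 15 orange, and all 1 strawberry (fewer than 18), giving 4 + 17 + 18 + 18 + 18 + 18 + 15 + 1 = 109.
One more candy then forces some flavor to 19, so 109 + 1 = 110.

110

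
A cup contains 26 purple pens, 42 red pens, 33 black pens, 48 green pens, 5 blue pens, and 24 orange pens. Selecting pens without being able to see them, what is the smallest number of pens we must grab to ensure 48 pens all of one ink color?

Treat the 6 ink colors as pigeonholes.
In the worst case we take at most 47 of each ink color, but all 26 purple, all 42 red, all 33 black, all 5 blue, and all 24 orange (fewer than 47), giving 26 + 42 + 33 + 47 + 5 + 24 = 177.
One more pen then forces some ink color to 48, so 177 + 1 = 178.

178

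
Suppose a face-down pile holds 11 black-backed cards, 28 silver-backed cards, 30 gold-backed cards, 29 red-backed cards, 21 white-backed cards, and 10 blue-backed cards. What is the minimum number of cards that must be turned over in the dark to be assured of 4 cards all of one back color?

The worst case takes 3 cards of each back color without reaching 4 of any: 6 × 3 = 18.
The next card must bring some back color to 4, so 18 + 1 = 19.

19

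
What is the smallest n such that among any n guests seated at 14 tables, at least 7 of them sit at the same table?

There are 14 tables acting as pigeonholes.
With 14 × 6 = 84 guests we could place exactly 6 in each, with no class reaching 7.
One more forces some class to hold 7, so 84 + 1 = 85.

85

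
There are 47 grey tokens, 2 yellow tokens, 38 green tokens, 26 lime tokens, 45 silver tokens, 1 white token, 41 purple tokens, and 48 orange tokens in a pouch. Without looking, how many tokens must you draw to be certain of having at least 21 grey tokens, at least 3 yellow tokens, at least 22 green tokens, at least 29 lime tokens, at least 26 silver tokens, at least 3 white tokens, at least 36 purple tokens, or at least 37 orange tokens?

The worst case stops just short of every target: 20 grey, 2 yellow, 21 green, all 26 lime, 25 silver, all 1 white, 35 purple, 36 orange — 20 + 2 + 21 + 26 + 25 + 1 + 35 + 36 = 166 tokens.
One more token must push some color to its target, so 166 + 1 = 167.

167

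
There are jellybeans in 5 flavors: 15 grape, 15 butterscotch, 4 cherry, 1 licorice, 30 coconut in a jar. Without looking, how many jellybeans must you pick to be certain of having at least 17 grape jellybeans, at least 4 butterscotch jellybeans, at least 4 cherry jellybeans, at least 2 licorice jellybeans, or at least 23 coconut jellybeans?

The worst case stops just short of every target: all 15 grape, 3 butterscotch, 3 cherry, 1 licorice, 22 coconut — 15 + 3 + 3 + 1 + 22 = 44 jellybeans.
One more jellybean must push some flavor to its target, so 44 + 1 = 45.

45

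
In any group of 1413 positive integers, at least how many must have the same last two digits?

The 1413 positive integers fall into 100 possible two-digit endings.
If each of the 100 possible two-digit endings held at most 14, the total would be at most 100 × 14 = 1400 < 1413, a contradiction.
So at least one holds ⌈1413/100⌉ = 15.

15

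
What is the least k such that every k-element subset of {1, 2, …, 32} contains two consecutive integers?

Partition {1, …, 32} into 16 pairs: {1,2}, {3,4}, …, {31,32}.
Choosing 16 integers — say the 16 even numbers 2, 4, …, 32 — takes one from each pair and avoids the property.
Choosing 17 forces two into the same pair by pigeonhole, and those are consecutive. So 17.

17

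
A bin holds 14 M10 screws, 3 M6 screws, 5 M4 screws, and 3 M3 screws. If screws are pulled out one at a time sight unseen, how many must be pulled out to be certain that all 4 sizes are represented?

23

The hardest size to obtain is M6: we could draw every other screw first — 25 − 3 = 22 screws — without a single M6 one.
The next draw must be M6, so 22 + 1 = 23.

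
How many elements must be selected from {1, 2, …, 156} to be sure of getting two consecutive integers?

Partition {1, …, 156} into 78 pairs: {1,2}, {3,4}, …, {155,156}.
Choosing 78 integers — say the 78 even numbers 2, 4, …, 156 — takes one from each pair and avoids the property.
Choosing 79 forces two into the same pair by pigeonhole, and those are consecutive. So 79.

79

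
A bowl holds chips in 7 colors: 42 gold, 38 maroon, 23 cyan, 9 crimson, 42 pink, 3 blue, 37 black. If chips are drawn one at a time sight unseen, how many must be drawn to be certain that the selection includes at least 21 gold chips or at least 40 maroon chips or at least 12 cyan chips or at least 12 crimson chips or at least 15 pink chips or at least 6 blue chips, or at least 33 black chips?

128

Each of the 7 colors has its own threshold; avoid all of them simultaneously.
The worst case stops just short of every target: 20 gold, all 38 maroon, 11 cyan, all 9 crimson, 14 pink, all 3 blue, 32 black — 20 + 38 + 11 + 9 + 14 + 3 + 32 = 127 chips.
One more chip must push some color to its target, so 127 + 1 = 128.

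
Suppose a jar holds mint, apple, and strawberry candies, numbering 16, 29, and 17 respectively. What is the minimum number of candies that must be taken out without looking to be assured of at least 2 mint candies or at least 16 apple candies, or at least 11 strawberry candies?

27

The worst case stops just short of every target: 1 mint, 15 apple, 10 strawberry — 1 + 15 + 10 = 26 candies.
One more candy must push some flavor to its target, so 26 + 1 = 27.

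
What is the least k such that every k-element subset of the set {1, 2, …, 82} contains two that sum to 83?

Partition {1, …, 82} into 41 pairs: {1,82}, {2,81}, …, {41,42}.
Choosing 41 integers — say the integers 1 through 41 — takes one from each pair and avoids the property.
Choosing 42 forces two into the same pair by pigeonhole, and those sum to 83. So 42.

42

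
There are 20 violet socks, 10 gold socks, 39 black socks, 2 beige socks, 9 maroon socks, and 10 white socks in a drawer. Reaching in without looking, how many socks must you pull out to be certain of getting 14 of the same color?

In the worst case we take at most 13 of each color, but all 10 gold, all 2 beige, all 9 maroon, and all 10 white (fewer than 13), giving 13 + 10 + 13 + 2 + 9 + 10 = 57.
One more sock then forces some color to 14, so 57 + 1 = 58.

58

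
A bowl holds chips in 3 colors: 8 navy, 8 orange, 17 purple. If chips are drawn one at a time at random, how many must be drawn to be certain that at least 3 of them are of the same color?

7

Treat the 3 colors as pigeonholes.
The worst case takes 2 chips of each color without reaching 3 of any: 3 × 2 = 6.
The next chip must bring some color to 3, so 6 + 1 = 7.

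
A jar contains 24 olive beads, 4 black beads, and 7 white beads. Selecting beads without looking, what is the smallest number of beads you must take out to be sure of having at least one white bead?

To avoid white beads as long as possible, exhaust the other 2 colors first.
The worst case draws every non-white bead first: 24 + 4 = 28.
The next draw is then forced to be white, giving 28 + 1 = 29.

29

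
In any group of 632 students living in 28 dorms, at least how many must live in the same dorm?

The 632 students fall into 28 dorms.
If each of the 28 dorms held at most 22, the total would be at most 28 × 22 = 616 < 632, a contradiction.
So at least one holds ⌈632/28⌉ = 23.

23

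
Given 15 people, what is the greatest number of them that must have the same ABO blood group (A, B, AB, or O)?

There are 4 ABO blood groups, which serve as the pigeonholes.
If each of the 4 ABO blood groups held at most 3, the total would be at most 4 × 3 = 12 < 15, a contradiction.
So at least one holds ⌈15/4⌉ = 4.

4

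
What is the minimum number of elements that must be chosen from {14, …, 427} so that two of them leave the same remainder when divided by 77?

Use the pigeonhole principle on residue classes: group the integers by remainder mod 77; there are 77 residue classes, each nonempty in this range.
Choosing one from each class (77 integers) avoids any shared remainder.
One more choice must repeat a class, so two differ by a multiple of 77. Hence 77 + 1 = 78.

78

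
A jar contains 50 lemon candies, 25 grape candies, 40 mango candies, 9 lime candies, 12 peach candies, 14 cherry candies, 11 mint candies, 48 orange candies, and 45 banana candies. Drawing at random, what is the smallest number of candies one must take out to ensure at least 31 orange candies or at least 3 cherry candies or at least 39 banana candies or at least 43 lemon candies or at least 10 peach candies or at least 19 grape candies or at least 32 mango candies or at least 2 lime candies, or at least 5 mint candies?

Each of the 9 flavors has its own threshold; avoid all of them simultaneously.
The worst case stops just short of every target: 42 lemon, 18 grape, 31 mango, 1 lime, 9 peach, 2 cherry, 4 mint, 30 orange, 38 banana — 42 + 18 + 31 + 1 + 9 + 2 + 4 + 30 + 38 = 175 candies.
One more candy must push some flavor to its target, so 175 + 1 = 176.

176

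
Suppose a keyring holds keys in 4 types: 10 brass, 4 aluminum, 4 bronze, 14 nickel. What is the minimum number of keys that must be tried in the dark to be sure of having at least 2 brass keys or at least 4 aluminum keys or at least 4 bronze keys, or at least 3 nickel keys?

Each of the 4 types has its own threshold; avoid all of them simultaneously.
The worst case stops just short of every target: 1 brass, 3 aluminum, 3 bronze, 2 nickel — 1 + 3 + 3 + 2 = 9 keys.
One more key must push some type to its target, so 9 + 1 = 10.

10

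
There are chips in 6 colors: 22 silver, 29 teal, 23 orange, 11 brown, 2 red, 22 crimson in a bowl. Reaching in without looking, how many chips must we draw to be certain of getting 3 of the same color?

The worst case takes 2 chips of each color without reaching 3 of any: 6 × 2 = 12.
The next chip must bring some color to 3, so 12 + 1 = 13.

13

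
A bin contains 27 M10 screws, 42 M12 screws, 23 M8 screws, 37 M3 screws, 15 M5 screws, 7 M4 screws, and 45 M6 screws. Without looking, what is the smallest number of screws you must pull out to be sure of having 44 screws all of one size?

Treat the 7 sizes as pigeonholes.
In the worst case we take at most 43 of each size, but all 27 M10, all 42 M12, all 23 M8, all 37 M3, all 15 M5, and all 7 M4 (fewer than 43), giving 27 + 42 + 23 + 37 + 15 + 7 + 43 = 194.
One more screw then forces some size to 44, so 194 + 1 = 195.

195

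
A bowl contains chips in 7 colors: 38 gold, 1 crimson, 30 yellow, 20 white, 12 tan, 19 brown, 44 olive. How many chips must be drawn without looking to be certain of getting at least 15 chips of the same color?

In the worst case we take at most 14 of each color, but all 1 crimson and all 12 tan (fewer than 14), giving 14 + 1 + 14 + 14 + 12 + 14 + 14 = 83.
One more chip then forces some color to 15, so 83 + 1 = 84.

84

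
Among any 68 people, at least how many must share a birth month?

There are 12 months of the year, which serve as the pigeonholes.
If each of the 12 months of the year held at most 5, the total would be at most 12 × 5 = 60 < 68, a contradiction.
So at least one holds ⌈68/12⌉ = 6.

6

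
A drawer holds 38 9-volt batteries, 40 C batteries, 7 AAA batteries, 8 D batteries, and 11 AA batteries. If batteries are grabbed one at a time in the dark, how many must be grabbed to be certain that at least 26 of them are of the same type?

77

Treat the 5 types as pigeonholes.
In the worst case we take at most 25 of each type, but all 7 AAA, all 8 D, and all 11 AA (fewer than 25), giving 25 + 25 + 7 + 8 + 11 = 76.
One more battery then forces some type to 26, so 76 + 1 = 77.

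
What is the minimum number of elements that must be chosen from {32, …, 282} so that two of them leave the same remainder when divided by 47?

48

Group the integers by remainder mod 47; there are 47 residue classes, each nonempty in this range.
Choosing one from each class (47 integers) avoids any shared remainder.
One more choice must repeat a class, so two differ by a multiple of 47. Hence 47 + 1 = 48.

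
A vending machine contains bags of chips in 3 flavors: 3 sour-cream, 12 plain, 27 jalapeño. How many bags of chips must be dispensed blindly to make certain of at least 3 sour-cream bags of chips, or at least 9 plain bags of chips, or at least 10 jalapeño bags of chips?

20

The worst case stops just short of every target: 2 sour-cream, 8 plain, 9 jalapeño — 2 + 8 + 9 = 19 bags of chips.
One more bag of chips must push some flavor to its target, so 19 + 1 = 20.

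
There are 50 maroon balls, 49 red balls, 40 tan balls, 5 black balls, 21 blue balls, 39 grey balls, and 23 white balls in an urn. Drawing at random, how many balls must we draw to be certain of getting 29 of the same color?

162

In the worst case we take at most 28 of each color, but all 5 black, all 21 blue, and all 23 white (fewer than 28), giving 28 + 28 + 28 + 5 + 21 + 28 + 23 = 161.
One more ball then forces some color to 29, so 161 + 1 = 162.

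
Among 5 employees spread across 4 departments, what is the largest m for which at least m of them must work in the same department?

If each of the 4 departments held at most 1, the total would be at most 4 × 1 = 4 < 5, a contradiction.
So at least one holds ⌈5/4⌉ = 2.

2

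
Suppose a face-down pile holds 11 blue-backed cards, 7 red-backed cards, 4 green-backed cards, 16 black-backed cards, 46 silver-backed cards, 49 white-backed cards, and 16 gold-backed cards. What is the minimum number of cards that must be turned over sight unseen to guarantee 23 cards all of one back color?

99

In the worst case we take at most 22 of each back color, but all 11 blue-backed, all 7 red-backed, all 4 green-backed, all 16 black-backed, and all 16 gold-backed (fewer than 22), giving 11 + 7 + 4 + 16 + 22 + 22 + 16 = 98.
One more card then forces some back color to 23, so 98 + 1 = 99.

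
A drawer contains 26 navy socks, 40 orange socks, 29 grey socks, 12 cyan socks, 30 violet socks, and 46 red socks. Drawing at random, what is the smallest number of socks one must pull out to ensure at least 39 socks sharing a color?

Treat the 6 colors as pigeonholes.
In the worst case we take at most 38 of each color, but all 26 navy, all 29 grey, all 12 cyan, and all 30 violet (fewer than 38), giving 26 + 38 + 29 + 12 + 30 + 38 = 173.
One more sock then forces some color to 39, so 173 + 1 = 174.

174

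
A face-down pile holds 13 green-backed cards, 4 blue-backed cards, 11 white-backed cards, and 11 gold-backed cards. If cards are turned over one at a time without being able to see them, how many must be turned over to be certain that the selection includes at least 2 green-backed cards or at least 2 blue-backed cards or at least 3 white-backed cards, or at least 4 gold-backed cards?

The worst case stops just short of every target: 1 green-backed, 1 blue-backed, 2 white-backed, 3 gold-backed — 1 + 1 + 2 + 3 = 7 cards.
One more card must push some back color to its target, so 7 + 1 = 8.

8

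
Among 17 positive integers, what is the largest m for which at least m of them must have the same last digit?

2

If each of the 10 possible last digits held at most 1, the total would be at most 10 × 1 = 10 < 17, a contradiction.
So at least one holds ⌈17/10⌉ = 2.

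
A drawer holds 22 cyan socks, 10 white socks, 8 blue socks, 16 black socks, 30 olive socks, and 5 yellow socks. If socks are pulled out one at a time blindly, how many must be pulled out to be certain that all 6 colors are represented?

The hardest color to obtain is yellow: we could draw every other sock first — 91 − 5 = 86 socks — without a single yellow one.
The next draw must be yellow, so 86 + 1 = 87.

87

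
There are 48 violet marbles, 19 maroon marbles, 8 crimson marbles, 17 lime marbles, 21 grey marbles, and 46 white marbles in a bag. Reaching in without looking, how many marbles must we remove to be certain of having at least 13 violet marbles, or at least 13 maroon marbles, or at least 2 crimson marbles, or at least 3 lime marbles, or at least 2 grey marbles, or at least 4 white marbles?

The worst case stops just short of every target: 12 violet, 12 maroon, 1 crimson, 2 lime, 1 grey, 3 white — 12 + 12 + 1 + 2 + 1 + 3 = 31 marbles.
One more marble must push some color to its target, so 31 + 1 = 32.

32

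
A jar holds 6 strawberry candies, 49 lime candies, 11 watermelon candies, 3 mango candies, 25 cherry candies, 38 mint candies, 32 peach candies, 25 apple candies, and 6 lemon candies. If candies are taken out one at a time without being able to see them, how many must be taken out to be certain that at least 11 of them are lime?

To avoid lime candies as long as possible, exhaust the other 8 flavors first.
The worst case draws every non-lime candy first: 6 + 11 + 3 + 25 + 38 + 32 + 25 + 6 = 146.
The next 11 draws are then forced to be lime, giving 146 + 11 = 157.

157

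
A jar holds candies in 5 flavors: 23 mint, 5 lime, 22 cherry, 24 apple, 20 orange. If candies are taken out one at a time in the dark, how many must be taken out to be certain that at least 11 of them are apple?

The worst case draws every non-apple candy first: 23 + 5 + 22 + 20 = 70.
The next 11 draws are then forced to be apple, giving 70 + 11 = 81.

81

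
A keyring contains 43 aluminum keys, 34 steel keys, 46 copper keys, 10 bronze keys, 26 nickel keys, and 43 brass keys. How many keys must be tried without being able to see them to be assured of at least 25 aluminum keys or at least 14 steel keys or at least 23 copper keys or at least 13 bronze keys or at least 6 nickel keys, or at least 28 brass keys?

102

Each of the 6 types has its own threshold; avoid all of them simultaneously.
The worst case stops just short of every target: 24 aluminum, 13 steel, 22 copper, all 10 bronze, 5 nickel, 27 brass — 24 + 13 + 22 + 10 + 5 + 27 = 101 keys.
One more key must push some type to its target, so 101 + 1 = 102.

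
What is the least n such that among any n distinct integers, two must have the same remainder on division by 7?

Use the pigeonhole principle on residue classes: two integers differ by a multiple of 7 exactly when they share a remainder mod 7.
There are 7 residue classes mod 7, so 7 integers can all lie in distinct classes.
One more integer must repeat a residue, giving a difference divisible by 7. So n = 7 + 1 = 8.

8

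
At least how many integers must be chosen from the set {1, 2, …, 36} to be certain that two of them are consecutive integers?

Partition {1, …, 36} into 18 pairs: {1,2}, {3,4}, …, {35,36}.
Choosing 18 integers — say the 18 even numbers 2, 4, …, 36 — takes one from each pair and avoids the property.
Choosing 19 forces two into the same pair by pigeonhole, and those are consecutive. So 19.

19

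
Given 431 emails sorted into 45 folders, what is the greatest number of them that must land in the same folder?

10

The 431 emails fall into 45 folders.
If each of the 45 folders held at most 9, the total would be at most 45 × 9 = 405 < 431, a contradiction.
So at least one holds ⌈431/45⌉ = 10.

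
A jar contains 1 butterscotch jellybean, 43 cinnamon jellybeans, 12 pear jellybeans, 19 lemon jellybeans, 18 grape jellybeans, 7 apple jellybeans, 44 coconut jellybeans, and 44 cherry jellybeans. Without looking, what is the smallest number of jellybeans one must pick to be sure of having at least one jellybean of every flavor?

The hardest flavor to obtain is butterscotch: we could draw every other jellybean first — 188 − 1 = 187 jellybeans — without a single butterscotch one.
The next draw must be butterscotch, so 187 + 1 = 188.

188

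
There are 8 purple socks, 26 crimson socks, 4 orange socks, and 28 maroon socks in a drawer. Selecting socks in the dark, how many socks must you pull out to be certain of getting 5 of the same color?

The worst case takes 4 socks of each color without reaching 5 of any: 4 × 4 = 16.
The next sock must bring some color to 5, so 16 + 1 = 17.

17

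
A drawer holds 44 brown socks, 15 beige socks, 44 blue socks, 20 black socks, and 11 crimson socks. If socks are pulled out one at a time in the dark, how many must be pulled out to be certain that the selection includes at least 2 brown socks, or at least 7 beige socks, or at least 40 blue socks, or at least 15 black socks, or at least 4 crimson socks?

The worst case stops just short of every target: 1 brown, 6 beige, 39 blue, 14 black, 3 crimson — 1 + 6 + 39 + 14 + 3 = 63 socks.
One more sock must push some color to its target, so 63 + 1 = 64.

64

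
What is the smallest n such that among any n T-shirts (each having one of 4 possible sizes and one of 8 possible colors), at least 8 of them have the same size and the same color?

There are 4 × 8 = 32 (size, color) combinations acting as pigeonholes.
With 32 × 7 = 224 T-shirts we could place exactly 7 in each, with no (size, color) pair reaching 8.
One more forces some (size, color) pair to hold 8, so 224 + 1 = 225.

225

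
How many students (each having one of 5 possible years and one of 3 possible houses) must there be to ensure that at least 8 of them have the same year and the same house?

106

There are 5 × 3 = 15 (year, house) combinations acting as pigeonholes.
With 15 × 7 = 105 students we could place exactly 7 in each, with no (year, house) pair reaching 8.
One more forces some (year, house) pair to hold 8, so 105 + 1 = 106.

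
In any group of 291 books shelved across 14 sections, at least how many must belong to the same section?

If each of the 14 sections held at most 20, the total would be at most 14 × 20 = 280 < 291, a contradiction.
So at least one holds ⌈291/14⌉ = 21.

21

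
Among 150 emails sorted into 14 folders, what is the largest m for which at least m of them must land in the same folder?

11

If each of the 14 folders held at most 10, the total would be at most 14 × 10 = 140 < 150, a contradiction.
So at least one holds ⌈150/14⌉ = 11.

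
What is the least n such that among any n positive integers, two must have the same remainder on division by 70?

71

Two integers differ by a multiple of 70 exactly when they share a remainder mod 70.
There are 70 residue classes mod 70, so 70 integers can all lie in distinct classes.
One more integer must repeat a residue, giving a difference divisible by 70. So n = 70 + 1 = 71.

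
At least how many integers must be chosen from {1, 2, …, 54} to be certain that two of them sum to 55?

28

Partition {1, …, 54} into 27 pairs: {1,54}, {2,53}, …, {27,28}.
Choosing 27 integers — say the integers 1 through 27 — takes one from each pair and avoids the property.
Choosing 28 forces two into the same pair by pigeonhole, and those sum to 55. So 28.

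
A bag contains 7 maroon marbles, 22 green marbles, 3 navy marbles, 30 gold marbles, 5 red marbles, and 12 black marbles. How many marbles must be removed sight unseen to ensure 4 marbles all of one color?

19

The worst case takes 3 marbles of each color without reaching 4 of any: 6 × 3 = 18.
The next marble must bring some color to 4, so 18 + 1 = 19.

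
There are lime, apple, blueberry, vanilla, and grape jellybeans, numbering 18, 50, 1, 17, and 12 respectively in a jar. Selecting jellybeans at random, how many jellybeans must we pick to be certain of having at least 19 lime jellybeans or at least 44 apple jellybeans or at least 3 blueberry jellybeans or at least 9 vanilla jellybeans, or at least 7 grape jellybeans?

77

The worst case stops just short of every target: 18 lime, 43 apple, all 1 blueberry, 8 vanilla, 6 grape — 18 + 43 + 1 + 8 + 6 = 76 jellybeans.
One more jellybean must push some flavor to its target, so 76 + 1 = 77.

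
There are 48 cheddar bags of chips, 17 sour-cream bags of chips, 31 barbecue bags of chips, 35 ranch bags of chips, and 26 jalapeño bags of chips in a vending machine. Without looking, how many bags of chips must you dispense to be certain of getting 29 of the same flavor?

In the worst case we take at most 28 of each flavor, but all 17 sour-cream and all 26 jalapeño (fewer than 28), giving 28 + 17 + 28 + 28 + 26 = 127.
One more bag of chips then forces some flavor to 29, so 127 + 1 = 128.

128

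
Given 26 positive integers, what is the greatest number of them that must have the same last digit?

3

There are 10 possible last digits, which serve as the pigeonholes.
If each of the 10 possible last digits held at most 2, the total would be at most 10 × 2 = 20 < 26, a contradiction.
So at least one holds ⌈26/10⌉ = 3.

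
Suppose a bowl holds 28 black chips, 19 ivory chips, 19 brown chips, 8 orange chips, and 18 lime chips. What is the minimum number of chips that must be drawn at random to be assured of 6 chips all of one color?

Treat the 5 colors as pigeonholes.
The worst case takes 5 chips of each color without reaching 6 of any: 5 × 5 = 25.
The next chip must bring some color to 6, so 25 + 1 = 26.

26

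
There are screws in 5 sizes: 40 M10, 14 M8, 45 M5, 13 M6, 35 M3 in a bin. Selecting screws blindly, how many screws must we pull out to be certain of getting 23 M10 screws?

The worst case draws every non-M10 screw first: 14 + 45 + 13 + 35 = 107.
The next 23 draws are then forced to be M10, giving 107 + 23 = 130.

130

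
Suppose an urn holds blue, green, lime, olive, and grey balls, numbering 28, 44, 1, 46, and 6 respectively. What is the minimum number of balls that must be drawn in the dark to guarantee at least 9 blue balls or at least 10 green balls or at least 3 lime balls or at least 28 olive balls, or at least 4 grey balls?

The worst case stops just short of every target: 8 blue, 9 green, all 1 lime, 27 olive, 3 grey — 8 + 9 + 1 + 27 + 3 = 48 balls.
One more ball must push some color to its target, so 48 + 1 = 49.

49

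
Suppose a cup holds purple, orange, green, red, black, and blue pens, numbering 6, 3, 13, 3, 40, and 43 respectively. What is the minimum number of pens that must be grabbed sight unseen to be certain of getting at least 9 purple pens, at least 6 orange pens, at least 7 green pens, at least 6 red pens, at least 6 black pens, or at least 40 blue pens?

The worst case stops just short of every target: all 6 purple, all 3 orange, 6 green, all 3 red, 5 black, 39 blue — 6 + 3 + 6 + 3 + 5 + 39 = 62 pens.
One more pen must push some ink color to its target, so 62 + 1 = 63.

63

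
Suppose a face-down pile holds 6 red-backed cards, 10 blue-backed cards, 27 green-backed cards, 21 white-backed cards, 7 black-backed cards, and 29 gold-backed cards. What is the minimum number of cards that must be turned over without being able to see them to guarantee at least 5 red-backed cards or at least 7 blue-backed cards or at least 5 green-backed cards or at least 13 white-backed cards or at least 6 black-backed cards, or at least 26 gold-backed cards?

The worst case stops just short of every target: 4 red-backed, 6 blue-backed, 4 green-backed, 12 white-backed, 5 black-backed, 25 gold-backed — 4 + 6 + 4 + 12 + 5 + 25 = 56 cards.
One more card must push some back color to its target, so 56 + 1 = 57.

57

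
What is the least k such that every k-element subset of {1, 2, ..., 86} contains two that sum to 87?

44

Partition {1, …, 86} into 43 pairs: {1,86}, {2,85}, …, {43,44}.
Choosing 43 integers — say the integers 1 through 43 — takes one from each pair and avoids the property.
Choosing 44 forces two into the same pair by pigeonhole, and those sum to 87. So 44.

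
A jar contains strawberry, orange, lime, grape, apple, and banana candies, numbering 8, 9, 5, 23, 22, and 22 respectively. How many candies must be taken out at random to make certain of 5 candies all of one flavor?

The worst case takes 4 candies of each flavor without reaching 5 of any: 6 × 4 = 24.
The next candy must bring some flavor to 5, so 24 + 1 = 25.

25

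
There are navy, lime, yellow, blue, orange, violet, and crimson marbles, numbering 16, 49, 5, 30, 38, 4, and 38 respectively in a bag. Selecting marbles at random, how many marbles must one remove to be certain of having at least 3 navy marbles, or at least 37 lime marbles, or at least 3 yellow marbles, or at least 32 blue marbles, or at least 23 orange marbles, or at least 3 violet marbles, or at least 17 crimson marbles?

Each of the 7 colors has its own threshold; avoid all of them simultaneously.
The worst case stops just short of every target: 2 navy, 36 lime, 2 yellow, all 30 blue, 22 orange, 2 violet, 16 crimson — 2 + 36 + 2 + 30 + 22 + 2 + 16 = 110 marbles.
One more marble must push some color to its target, so 110 + 1 = 111.

111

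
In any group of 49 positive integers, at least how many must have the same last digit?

5

There are 10 possible last digits, which serve as the pigeonholes.
If each of the 10 possible last digits held at most 4, the total would be at most 10 × 4 = 40 < 49, a contradiction.
So at least one holds ⌈49/10⌉ = 5.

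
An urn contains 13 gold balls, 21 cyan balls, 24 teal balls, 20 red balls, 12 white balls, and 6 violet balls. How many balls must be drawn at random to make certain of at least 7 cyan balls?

The worst case draws every non-cyan ball first: 13 + 24 + 20 + 12 + 6 = 75.
The next 7 draws are then forced to be cyan, giving 75 + 7 = 82.

82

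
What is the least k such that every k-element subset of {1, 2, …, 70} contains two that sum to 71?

36

Partition {1, …, 70} into 35 pairs: {1,70}, {2,69}, …, {35,36}.
Choosing 35 integers — say the integers 1 through 35 — takes one from each pair and avoids the property.
Choosing 36 forces two into the same pair by pigeonhole, and those sum to 71. So 36.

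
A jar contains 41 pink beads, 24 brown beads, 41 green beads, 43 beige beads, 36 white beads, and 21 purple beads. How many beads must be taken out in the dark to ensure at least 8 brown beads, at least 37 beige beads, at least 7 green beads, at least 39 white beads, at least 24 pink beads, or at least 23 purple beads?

130

The worst case stops just short of every target: 23 pink, 7 brown, 6 green, 36 beige, all 36 white, all 21 purple — 23 + 7 + 6 + 36 + 36 + 21 = 129 beads.
One more bead must push some color to its target, so 129 + 1 = 130.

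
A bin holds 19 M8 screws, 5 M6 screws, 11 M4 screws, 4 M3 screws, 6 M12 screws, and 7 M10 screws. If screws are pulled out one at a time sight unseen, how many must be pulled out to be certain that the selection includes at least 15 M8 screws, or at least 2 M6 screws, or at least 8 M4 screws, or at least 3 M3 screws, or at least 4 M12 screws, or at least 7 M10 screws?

34

The worst case stops just short of every target: 14 M8, 1 M6, 7 M4, 2 M3, 3 M12, 6 M10 — 14 + 1 + 7 + 2 + 3 + 6 = 33 screws.
One more screw must push some size to its target, so 33 + 1 = 34.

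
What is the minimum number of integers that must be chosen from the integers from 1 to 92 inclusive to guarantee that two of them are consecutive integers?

Partition {1, …, 92} into 46 pairs: {1,2}, {3,4}, …, {91,92}.
Choosing 46 integers — say the 46 even numbers 2, 4, …, 92 — takes one from each pair and avoids the property.
Choosing 47 forces two into the same pair by pigeonhole, and those are consecutive. So 47.

47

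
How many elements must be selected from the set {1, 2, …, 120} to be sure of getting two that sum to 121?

61

Partition {1, …, 120} into 60 pairs: {1,120}, {2,119}, …, {60,61}.
Choosing 60 integers — say the integers 1 through 60 — takes one from each pair and avoids the property.
Choosing 61 forces two into the same pair by pigeonhole, and those sum to 121. So 61.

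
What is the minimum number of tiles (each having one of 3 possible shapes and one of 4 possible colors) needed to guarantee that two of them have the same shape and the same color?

13

There are 3 × 4 = 12 (shape, color) combinations acting as pigeonholes.
With 12 tiles we could place one in each, avoiding any repeat.
One more forces some (shape, color) pair to hold 2, so 12 + 1 = 13.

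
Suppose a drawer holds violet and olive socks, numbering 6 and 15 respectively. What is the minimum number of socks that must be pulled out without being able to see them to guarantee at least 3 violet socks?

To avoid violet socks as long as possible, exhaust the other 1 color first.
The worst case draws every non-violet sock first: 15.
The next 3 draws are then forced to be violet, giving 15 + 3 = 18.

18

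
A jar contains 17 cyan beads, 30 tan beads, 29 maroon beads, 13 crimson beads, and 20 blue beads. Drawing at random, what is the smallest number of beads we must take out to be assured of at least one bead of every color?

97

The hardest color to obtain is crimson: we could draw every other bead first — 109 − 13 = 96 beads — without a single crimson one.
The next draw must be crimson, so 96 + 1 = 97.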